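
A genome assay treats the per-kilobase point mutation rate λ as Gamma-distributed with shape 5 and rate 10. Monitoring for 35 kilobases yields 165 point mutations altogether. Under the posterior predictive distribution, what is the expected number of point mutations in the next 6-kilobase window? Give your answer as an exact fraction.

68/3

Total count 165 over total exposure 35 kilobases.
By Gamma–Poisson conjugacy, the posterior is Gamma(α + Σx, β + Σt) = Gamma(5 + 165, 10 + 35) = Gamma(170, 45).
Predictive mean over a 6-kilobase window = T·E[λ|data] = 6·170/45 = 68/3.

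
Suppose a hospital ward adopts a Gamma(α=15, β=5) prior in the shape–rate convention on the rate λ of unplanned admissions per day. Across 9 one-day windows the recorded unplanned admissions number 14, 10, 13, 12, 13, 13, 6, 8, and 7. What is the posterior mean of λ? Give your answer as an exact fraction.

Total count: 14 + 10 + 13 + 12 + 13 + 13 + 6 + 8 + 7 = 96.
Total exposure: 9 days.
The Gamma prior is conjugate for the Poisson rate, so λ | data ~ Gamma(15+96, 5+9) = Gamma(111, 14).
Posterior mean = α'/β' = 111/14.

111/14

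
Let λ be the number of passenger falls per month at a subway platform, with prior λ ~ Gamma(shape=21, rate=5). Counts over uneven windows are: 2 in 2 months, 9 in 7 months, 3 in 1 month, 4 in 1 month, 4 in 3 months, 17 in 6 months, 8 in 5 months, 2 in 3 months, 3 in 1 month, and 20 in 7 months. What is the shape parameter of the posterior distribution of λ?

Total count: 2 + 9 + 3 + 4 + 4 + 17 + 8 + 2 + 3 + 20 = 72.
Total exposure: 2 + 7 + 1 + 1 + 3 + 6 + 5 + 3 + 1 + 7 = 36 months.
Posterior: α' = 21 + 72 = 93, β' = 5 + 36 = 41.

93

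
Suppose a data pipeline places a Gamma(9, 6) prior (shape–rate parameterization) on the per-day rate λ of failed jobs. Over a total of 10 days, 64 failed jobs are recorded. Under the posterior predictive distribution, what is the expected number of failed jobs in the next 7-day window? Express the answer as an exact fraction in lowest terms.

Total count 64 over total exposure 10 days.
Gamma(α, β) with Poisson data over total exposure Σt gives posterior Gamma(α+Σx, β+Σt) = Gamma(73, 16).
Predictive mean over a 7-day window = T·E[λ|data] = 7·73/16 = 511/16.

511/16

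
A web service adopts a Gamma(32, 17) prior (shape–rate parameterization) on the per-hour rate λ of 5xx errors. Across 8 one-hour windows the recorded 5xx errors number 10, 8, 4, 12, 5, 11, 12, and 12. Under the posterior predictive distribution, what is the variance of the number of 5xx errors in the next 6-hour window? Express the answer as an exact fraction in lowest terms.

19716/625

Total count: 10 + 8 + 4 + 12 + 5 + 11 + 12 + 12 = 74.
Total exposure: 8 hours.
Conjugate update: add total count to the shape and total exposure to the rate, giving Gamma(106, 25).
The posterior predictive for a window of length T is Negative Binomial with variance T·α'·(β'+T)/β'² = 6·106·31/625 = 19716/625.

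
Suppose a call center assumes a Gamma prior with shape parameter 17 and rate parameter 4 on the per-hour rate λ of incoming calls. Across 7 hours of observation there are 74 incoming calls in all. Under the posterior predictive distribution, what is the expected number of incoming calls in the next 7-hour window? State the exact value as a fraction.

Total count 74 over total exposure 7 hours.
By Gamma–Poisson conjugacy, the posterior is Gamma(α + Σx, β + Σt) = Gamma(17 + 74, 4 + 7) = Gamma(91, 11).
Predictive mean over a 7-hour window = T·E[λ|data] = 7·91/11 = 637/11.

637/11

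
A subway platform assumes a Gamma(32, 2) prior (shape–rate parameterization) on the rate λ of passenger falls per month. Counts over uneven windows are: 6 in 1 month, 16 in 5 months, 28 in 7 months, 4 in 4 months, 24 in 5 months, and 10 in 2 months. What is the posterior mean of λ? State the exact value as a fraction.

Total count: 6 + 16 + 28 + 4 + 24 + 10 = 88.
Total exposure: 1 + 5 + 7 + 4 + 5 + 2 = 24 months.
Conjugate update: add total count to the shape and total exposure to the rate, giving Gamma(120, 26).
Posterior mean = α'/β' = 120/26 = 60/13.

60/13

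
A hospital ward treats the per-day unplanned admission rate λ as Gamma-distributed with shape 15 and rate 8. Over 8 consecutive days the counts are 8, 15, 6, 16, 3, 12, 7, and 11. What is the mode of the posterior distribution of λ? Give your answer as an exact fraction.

23/4

Total count: 8 + 15 + 6 + 16 + 3 + 12 + 7 + 11 = 78.
Total exposure: 8 days.
Gamma(α, β) with Poisson data over total exposure Σt gives posterior Gamma(α+Σx, β+Σt) = Gamma(93, 16).
Posterior mode = (α'−1)/β' = 92/16 = 23/4.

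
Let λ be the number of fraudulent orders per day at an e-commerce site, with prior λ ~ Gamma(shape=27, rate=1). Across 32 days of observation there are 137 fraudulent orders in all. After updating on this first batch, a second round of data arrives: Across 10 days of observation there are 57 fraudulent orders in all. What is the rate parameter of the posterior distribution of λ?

Total count 137 over total exposure 32 days.
After the first batch: Gamma(27 + 137, 1 + 32) = Gamma(164, 33).
Total count 57 over total exposure 10 days.
After the second batch: Gamma(164 + 57, 33 + 10) = Gamma(221, 43).

43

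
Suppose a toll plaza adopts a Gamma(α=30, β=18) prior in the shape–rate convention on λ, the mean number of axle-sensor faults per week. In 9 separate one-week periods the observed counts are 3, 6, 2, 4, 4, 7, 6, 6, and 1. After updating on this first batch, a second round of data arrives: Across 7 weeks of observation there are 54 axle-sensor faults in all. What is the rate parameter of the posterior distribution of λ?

Total count: 3 + 6 + 2 + 4 + 4 + 7 + 6 + 6 + 1 = 39.
Total exposure: 9 weeks.
After the first batch: Gamma(30 + 39, 18 + 9) = Gamma(69, 27).
Total count 54 over total exposure 7 weeks.
After the second batch: Gamma(69 + 54, 27 + 7) = Gamma(123, 34).

34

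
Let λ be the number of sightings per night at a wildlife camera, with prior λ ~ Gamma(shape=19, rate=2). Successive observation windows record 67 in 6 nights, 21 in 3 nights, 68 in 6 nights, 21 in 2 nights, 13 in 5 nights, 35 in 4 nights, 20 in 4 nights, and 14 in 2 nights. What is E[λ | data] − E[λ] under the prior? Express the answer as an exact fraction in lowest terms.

-45/34

Total count: 67 + 21 + 68 + 21 + 13 + 35 + 20 + 14 = 259.
Total exposure: 6 + 3 + 6 + 2 + 5 + 4 + 4 + 2 = 32 nights.
Gamma(α, β) with Poisson data over total exposure Σt gives posterior Gamma(α+Σx, β+Σt) = Gamma(278, 34).
Posterior mean = 278/34 = 139/17; prior mean = 19/2 = 19/2. Difference = 139/17 − 19/2 = -45/34.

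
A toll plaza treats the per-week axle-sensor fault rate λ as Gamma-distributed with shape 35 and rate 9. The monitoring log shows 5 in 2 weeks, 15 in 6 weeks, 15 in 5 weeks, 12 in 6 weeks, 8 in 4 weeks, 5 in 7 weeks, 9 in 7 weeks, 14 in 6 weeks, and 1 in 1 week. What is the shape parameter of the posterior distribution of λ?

119

Total count: 5 + 15 + 15 + 12 + 8 + 5 + 9 + 14 + 1 = 84.
Total exposure: 2 + 6 + 5 + 6 + 4 + 7 + 7 + 6 + 1 = 44 weeks.
By Gamma–Poisson conjugacy, the posterior is Gamma(α + Σx, β + Σt) = Gamma(35 + 84, 9 + 44) = Gamma(119, 53).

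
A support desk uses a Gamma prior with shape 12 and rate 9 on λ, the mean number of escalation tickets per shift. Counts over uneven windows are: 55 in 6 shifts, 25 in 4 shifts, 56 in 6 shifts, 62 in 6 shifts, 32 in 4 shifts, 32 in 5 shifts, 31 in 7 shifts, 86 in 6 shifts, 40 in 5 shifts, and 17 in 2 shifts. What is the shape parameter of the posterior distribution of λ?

448

Total count: 55 + 25 + 56 + 62 + 32 + 32 + 31 + 86 + 40 + 17 = 436.
Total exposure: 6 + 4 + 6 + 6 + 4 + 5 + 7 + 6 + 5 + 2 = 51 shifts.
By Gamma–Poisson conjugacy, the posterior is Gamma(α + Σx, β + Σt) = Gamma(12 + 436, 9 + 51) = Gamma(448, 60).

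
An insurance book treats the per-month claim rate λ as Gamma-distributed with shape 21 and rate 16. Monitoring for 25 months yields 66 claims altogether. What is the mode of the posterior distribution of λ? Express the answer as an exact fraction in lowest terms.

86/41

Total count 66 over total exposure 25 months.
Gamma(α, β) with Poisson data over total exposure Σt gives posterior Gamma(α+Σx, β+Σt) = Gamma(87, 41).
Posterior mode = (α'−1)/β' = 86/41.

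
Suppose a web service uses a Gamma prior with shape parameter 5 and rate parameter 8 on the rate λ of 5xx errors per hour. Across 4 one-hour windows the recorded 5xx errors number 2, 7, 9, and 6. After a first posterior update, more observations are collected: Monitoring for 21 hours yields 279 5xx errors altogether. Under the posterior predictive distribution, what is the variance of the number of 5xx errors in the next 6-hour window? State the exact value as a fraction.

Total count: 2 + 7 + 9 + 6 = 24.
Total exposure: 4 hours.
After the first batch: Gamma(5 + 24, 8 + 4) = Gamma(29, 12).
Total count 279 over total exposure 21 hours.
After the second batch: Gamma(29 + 279, 12 + 21) = Gamma(308, 33).
The posterior predictive for a window of length T is Negative Binomial with variance T·α'·(β'+T)/β'² = 6·308·39/1089 = 728/11.

728/11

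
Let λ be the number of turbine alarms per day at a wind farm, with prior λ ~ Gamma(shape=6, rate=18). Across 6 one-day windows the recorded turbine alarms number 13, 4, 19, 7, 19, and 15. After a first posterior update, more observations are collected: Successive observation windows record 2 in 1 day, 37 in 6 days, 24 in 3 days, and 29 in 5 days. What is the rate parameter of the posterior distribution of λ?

Total count: 13 + 4 + 19 + 7 + 19 + 15 = 77.
Total exposure: 6 days.
After the first batch: Gamma(6 + 77, 18 + 6) = Gamma(83, 24).
Total count: 2 + 37 + 24 + 29 = 92.
Total exposure: 1 + 6 + 3 + 5 = 15 days.
After the second batch: Gamma(83 + 92, 24 + 15) = Gamma(175, 39).

39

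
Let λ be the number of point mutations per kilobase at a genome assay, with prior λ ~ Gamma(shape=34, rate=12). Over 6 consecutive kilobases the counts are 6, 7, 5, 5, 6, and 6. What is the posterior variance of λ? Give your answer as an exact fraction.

23/108

Total count: 6 + 7 + 5 + 5 + 6 + 6 = 35.
Total exposure: 6 kilobases.
Posterior: α' = 34 + 35 = 69, β' = 12 + 6 = 18.
Posterior variance = α'/β'² = 69/324 = 23/108.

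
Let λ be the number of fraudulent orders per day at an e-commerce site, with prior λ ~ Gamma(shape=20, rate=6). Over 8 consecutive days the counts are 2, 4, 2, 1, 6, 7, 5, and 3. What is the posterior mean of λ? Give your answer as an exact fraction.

Total count: 2 + 4 + 2 + 1 + 6 + 7 + 5 + 3 = 30.
Total exposure: 8 days.
Posterior: α' = 20 + 30 = 50, β' = 6 + 8 = 14.
Posterior mean = α'/β' = 50/14 = 25/7.

25/7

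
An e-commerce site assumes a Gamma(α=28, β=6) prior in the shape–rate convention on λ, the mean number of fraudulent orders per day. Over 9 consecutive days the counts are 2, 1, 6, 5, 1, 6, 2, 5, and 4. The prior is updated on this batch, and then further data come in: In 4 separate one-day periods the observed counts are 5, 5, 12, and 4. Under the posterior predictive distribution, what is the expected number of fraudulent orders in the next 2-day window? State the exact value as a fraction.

Total count: 2 + 1 + 6 + 5 + 1 + 6 + 2 + 5 + 4 = 32.
Total exposure: 9 days.
After the first batch: Gamma(28 + 32, 6 + 9) = Gamma(60, 15).
Total count: 5 + 5 + 12 + 4 = 26.
Total exposure: 4 days.
After the second batch: Gamma(60 + 26, 15 + 4) = Gamma(86, 19).
Predictive mean over a 2-day window = T·E[λ|data] = 2·86/19 = 172/19.

172/19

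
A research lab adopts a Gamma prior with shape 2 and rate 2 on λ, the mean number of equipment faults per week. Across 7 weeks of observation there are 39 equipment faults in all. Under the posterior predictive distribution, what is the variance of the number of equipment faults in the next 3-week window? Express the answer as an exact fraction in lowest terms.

Total count 39 over total exposure 7 weeks.
Gamma(α, β) with Poisson data over total exposure Σt gives posterior Gamma(α+Σx, β+Σt) = Gamma(41, 9).
The posterior predictive for a window of length T is Negative Binomial with variance T·α'·(β'+T)/β'² = 3·41·12/81 = 164/9.

164/9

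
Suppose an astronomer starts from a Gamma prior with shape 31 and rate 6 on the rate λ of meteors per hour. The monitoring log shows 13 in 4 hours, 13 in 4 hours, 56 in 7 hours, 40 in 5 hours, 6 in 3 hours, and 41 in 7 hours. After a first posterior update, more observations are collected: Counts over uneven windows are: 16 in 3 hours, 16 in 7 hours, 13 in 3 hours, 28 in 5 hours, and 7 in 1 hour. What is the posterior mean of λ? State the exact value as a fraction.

56/11

Total count: 13 + 13 + 56 + 40 + 6 + 41 = 169.
Total exposure: 4 + 4 + 7 + 5 + 3 + 7 = 30 hours.
After the first batch: Gamma(31 + 169, 6 + 30) = Gamma(200, 36).
Total count: 16 + 16 + 13 + 28 + 7 = 80.
Total exposure: 3 + 7 + 3 + 5 + 1 = 19 hours.
After the second batch: Gamma(200 + 80, 36 + 19) = Gamma(280, 55).
Posterior mean = α'/β' = 280/55 = 56/11.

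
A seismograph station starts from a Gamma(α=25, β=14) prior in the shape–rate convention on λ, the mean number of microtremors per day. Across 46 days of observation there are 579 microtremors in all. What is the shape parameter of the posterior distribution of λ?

Total count 579 over total exposure 46 days.
Posterior: α' = 25 + 579 = 604, β' = 14 + 46 = 60.

604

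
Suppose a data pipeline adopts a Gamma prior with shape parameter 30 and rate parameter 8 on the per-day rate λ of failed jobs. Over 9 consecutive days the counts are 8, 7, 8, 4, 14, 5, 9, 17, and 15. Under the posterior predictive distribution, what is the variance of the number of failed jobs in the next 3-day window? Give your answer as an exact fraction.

7020/289

Total count: 8 + 7 + 8 + 4 + 14 + 5 + 9 + 17 + 15 = 87.
Total exposure: 9 days.
Posterior: α' = 30 + 87 = 117, β' = 8 + 9 = 17.
The posterior predictive for a window of length T is Negative Binomial with variance T·α'·(β'+T)/β'² = 3·117·20/289 = 7020/289.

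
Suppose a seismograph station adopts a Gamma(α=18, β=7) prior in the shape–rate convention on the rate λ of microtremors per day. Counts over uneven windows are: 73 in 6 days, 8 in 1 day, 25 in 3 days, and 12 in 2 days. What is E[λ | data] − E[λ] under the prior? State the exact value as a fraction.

Total count: 73 + 8 + 25 + 12 = 118.
Total exposure: 6 + 1 + 3 + 2 = 12 days.
The Gamma prior is conjugate for the Poisson rate, so λ | data ~ Gamma(18+118, 7+12) = Gamma(136, 19).
Posterior mean = 136/19 = 136/19; prior mean = 18/7 = 18/7. Difference = 136/19 − 18/7 = 610/133.

610/133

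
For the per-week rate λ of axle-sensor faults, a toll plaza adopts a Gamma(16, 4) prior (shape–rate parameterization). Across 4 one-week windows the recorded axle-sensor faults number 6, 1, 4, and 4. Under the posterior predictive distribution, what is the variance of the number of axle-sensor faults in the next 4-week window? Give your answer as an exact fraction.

93/4

Total count: 6 + 1 + 4 + 4 = 15.
Total exposure: 4 weeks.
The Gamma prior is conjugate for the Poisson rate, so λ | data ~ Gamma(16+15, 4+4) = Gamma(31, 8).
The posterior predictive for a window of length T is Negative Binomial with variance T·α'·(β'+T)/β'² = 4·31·12/64 = 93/4.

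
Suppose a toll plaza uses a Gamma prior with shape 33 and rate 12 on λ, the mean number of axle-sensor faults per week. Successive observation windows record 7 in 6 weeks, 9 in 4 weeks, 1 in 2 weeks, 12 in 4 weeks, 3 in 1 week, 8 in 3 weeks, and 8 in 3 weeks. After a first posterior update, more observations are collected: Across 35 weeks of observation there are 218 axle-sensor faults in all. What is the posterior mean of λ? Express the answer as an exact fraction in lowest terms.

Total count: 7 + 9 + 1 + 12 + 3 + 8 + 8 = 48.
Total exposure: 6 + 4 + 2 + 4 + 1 + 3 + 3 = 23 weeks.
After the first batch: Gamma(33 + 48, 12 + 23) = Gamma(81, 35).
Total count 218 over total exposure 35 weeks.
After the second batch: Gamma(81 + 218, 35 + 35) = Gamma(299, 70).
Posterior mean = α'/β' = 299/70.

299/70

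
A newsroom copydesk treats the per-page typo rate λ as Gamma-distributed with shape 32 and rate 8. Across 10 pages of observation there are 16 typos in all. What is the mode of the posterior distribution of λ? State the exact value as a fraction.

47/18

Total count 16 over total exposure 10 pages.
Gamma(α, β) with Poisson data over total exposure Σt gives posterior Gamma(α+Σx, β+Σt) = Gamma(48, 18).
Posterior mode = (α'−1)/β' = 47/18.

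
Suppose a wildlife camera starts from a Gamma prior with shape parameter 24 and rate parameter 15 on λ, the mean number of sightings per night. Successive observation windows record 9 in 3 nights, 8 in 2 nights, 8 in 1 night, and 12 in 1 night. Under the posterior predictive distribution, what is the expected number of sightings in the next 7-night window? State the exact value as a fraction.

427/22

Total count: 9 + 8 + 8 + 12 = 37.
Total exposure: 3 + 2 + 1 + 1 = 7 nights.
Posterior: α' = 24 + 37 = 61, β' = 15 + 7 = 22.
Predictive mean over a 7-night window = T·E[λ|data] = 7·61/22 = 427/22.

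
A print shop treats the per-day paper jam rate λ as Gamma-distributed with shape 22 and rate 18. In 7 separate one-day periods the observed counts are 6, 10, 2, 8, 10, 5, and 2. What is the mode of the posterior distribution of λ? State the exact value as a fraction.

Total count: 6 + 10 + 2 + 8 + 10 + 5 + 2 = 43.
Total exposure: 7 days.
By Gamma–Poisson conjugacy, the posterior is Gamma(α + Σx, β + Σt) = Gamma(22 + 43, 18 + 7) = Gamma(65, 25).
Posterior mode = (α'−1)/β' = 64/25.

64/25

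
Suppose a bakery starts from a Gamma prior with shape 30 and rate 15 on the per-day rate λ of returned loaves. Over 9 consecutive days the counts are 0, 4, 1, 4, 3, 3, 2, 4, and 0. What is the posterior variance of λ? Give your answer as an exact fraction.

Total count: 0 + 4 + 1 + 4 + 3 + 3 + 2 + 4 + 0 = 21.
Total exposure: 9 days.
Gamma(α, β) with Poisson data over total exposure Σt gives posterior Gamma(α+Σx, β+Σt) = Gamma(51, 24).
Posterior variance = α'/β'² = 51/576 = 17/192.

17/192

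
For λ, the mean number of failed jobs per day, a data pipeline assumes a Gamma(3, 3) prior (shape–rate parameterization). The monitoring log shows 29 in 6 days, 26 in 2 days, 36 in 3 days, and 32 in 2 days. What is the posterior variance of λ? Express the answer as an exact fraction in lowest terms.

63/128

Total count: 29 + 26 + 36 + 32 = 123.
Total exposure: 6 + 2 + 3 + 2 = 13 days.
Posterior: α' = 3 + 123 = 126, β' = 3 + 13 = 16.
Posterior variance = α'/β'² = 126/256 = 63/128.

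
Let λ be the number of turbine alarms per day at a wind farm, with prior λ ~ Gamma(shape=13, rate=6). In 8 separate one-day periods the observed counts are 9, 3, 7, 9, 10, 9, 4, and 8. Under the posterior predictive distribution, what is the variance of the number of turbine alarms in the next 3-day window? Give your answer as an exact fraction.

Total count: 9 + 3 + 7 + 9 + 10 + 9 + 4 + 8 = 59.
Total exposure: 8 days.
Gamma(α, β) with Poisson data over total exposure Σt gives posterior Gamma(α+Σx, β+Σt) = Gamma(72, 14).
The posterior predictive for a window of length T is Negative Binomial with variance T·α'·(β'+T)/β'² = 3·72·17/196 = 918/49.

918/49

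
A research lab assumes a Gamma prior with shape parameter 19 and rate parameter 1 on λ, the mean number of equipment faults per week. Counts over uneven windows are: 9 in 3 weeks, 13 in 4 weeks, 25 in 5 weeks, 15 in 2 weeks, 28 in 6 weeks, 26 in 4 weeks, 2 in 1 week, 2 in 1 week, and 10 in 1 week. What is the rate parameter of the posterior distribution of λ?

28

Total count: 9 + 13 + 25 + 15 + 28 + 26 + 2 + 2 + 10 = 130.
Total exposure: 3 + 4 + 5 + 2 + 6 + 4 + 1 + 1 + 1 = 27 weeks.
By Gamma–Poisson conjugacy, the posterior is Gamma(α + Σx, β + Σt) = Gamma(19 + 130, 1 + 27) = Gamma(149, 28).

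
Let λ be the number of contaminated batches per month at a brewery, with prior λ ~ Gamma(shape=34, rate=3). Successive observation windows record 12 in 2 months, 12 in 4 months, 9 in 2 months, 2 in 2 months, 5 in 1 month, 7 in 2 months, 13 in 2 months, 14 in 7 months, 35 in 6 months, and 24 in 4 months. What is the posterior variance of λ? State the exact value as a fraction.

Total count: 12 + 12 + 9 + 2 + 5 + 7 + 13 + 14 + 35 + 24 = 133.
Total exposure: 2 + 4 + 2 + 2 + 1 + 2 + 2 + 7 + 6 + 4 = 32 months.
Posterior: α' = 34 + 133 = 167, β' = 3 + 32 = 35.
Posterior variance = α'/β'² = 167/1225.

167/1225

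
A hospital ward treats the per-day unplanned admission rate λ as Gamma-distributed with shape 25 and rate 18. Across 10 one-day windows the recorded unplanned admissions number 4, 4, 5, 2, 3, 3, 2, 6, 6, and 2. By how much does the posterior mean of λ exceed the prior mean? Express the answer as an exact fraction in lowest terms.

Total count: 4 + 4 + 5 + 2 + 3 + 3 + 2 + 6 + 6 + 2 = 37.
Total exposure: 10 days.
By Gamma–Poisson conjugacy, the posterior is Gamma(α + Σx, β + Σt) = Gamma(25 + 37, 18 + 10) = Gamma(62, 28).
Posterior mean = 62/28 = 31/14; prior mean = 25/18 = 25/18. Difference = 31/14 − 25/18 = 52/63.

52/63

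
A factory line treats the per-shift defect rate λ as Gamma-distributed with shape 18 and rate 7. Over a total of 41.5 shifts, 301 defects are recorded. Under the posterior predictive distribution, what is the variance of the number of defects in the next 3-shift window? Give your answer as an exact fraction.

Total count 301 over total exposure 41.5 shifts.
The Gamma prior is conjugate for the Poisson rate, so λ | data ~ Gamma(18+301, 7+41.5) = Gamma(319, 97/2).
The posterior predictive for a window of length T is Negative Binomial with variance T·α'·(β'+T)/β'² = 3·319·(103/2)/(9409/4) = 197142/9409.

197142/9409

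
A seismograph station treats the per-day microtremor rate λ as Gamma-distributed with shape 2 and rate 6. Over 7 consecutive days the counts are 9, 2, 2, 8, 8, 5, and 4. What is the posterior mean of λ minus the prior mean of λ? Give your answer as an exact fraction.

107/39

Total count: 9 + 2 + 2 + 8 + 8 + 5 + 4 = 38.
Total exposure: 7 days.
Posterior: α' = 2 + 38 = 40, β' = 6 + 7 = 13.
Posterior mean = 40/13 = 40/13; prior mean = 2/6 = 1/3. Difference = 40/13 − 1/3 = 107/39.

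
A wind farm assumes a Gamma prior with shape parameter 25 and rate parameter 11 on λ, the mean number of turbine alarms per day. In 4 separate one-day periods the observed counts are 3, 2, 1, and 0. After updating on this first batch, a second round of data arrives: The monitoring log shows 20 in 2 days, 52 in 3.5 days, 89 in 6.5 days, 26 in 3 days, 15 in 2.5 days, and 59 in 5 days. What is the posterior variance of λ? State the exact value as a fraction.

1168/5625

Total count: 3 + 2 + 1 + 0 = 6.
Total exposure: 4 days.
After the first batch: Gamma(25 + 6, 11 + 4) = Gamma(31, 15).
Total count: 20 + 52 + 89 + 26 + 15 + 59 = 261.
Total exposure: 2 + 3.5 + 6.5 + 3 + 2.5 + 5 = 22.5 days.
After the second batch: Gamma(31 + 261, 15 + 22.5) = Gamma(292, 75/2).
Posterior variance = α'/β'² = 292/(5625/4) = 1168/5625.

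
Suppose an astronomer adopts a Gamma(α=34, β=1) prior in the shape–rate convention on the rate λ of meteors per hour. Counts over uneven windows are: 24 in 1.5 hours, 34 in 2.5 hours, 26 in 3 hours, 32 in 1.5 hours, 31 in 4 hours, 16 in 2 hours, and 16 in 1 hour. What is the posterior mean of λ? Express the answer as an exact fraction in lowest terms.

Total count: 24 + 34 + 26 + 32 + 31 + 16 + 16 = 179.
Total exposure: 1.5 + 2.5 + 3 + 1.5 + 4 + 2 + 1 = 15.5 hours.
By Gamma–Poisson conjugacy, the posterior is Gamma(α + Σx, β + Σt) = Gamma(34 + 179, 1 + 15.5) = Gamma(213, 33/2).
Posterior mean = α'/β' = 213/(33/2) = 142/11.

142/11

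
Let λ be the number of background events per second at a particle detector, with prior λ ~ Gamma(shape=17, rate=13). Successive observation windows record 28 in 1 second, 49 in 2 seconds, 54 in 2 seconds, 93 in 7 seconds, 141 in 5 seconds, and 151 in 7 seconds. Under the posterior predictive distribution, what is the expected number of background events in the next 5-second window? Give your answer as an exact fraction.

Total count: 28 + 49 + 54 + 93 + 141 + 151 = 516.
Total exposure: 1 + 2 + 2 + 7 + 5 + 7 = 24 seconds.
Posterior: α' = 17 + 516 = 533, β' = 13 + 24 = 37.
Predictive mean over a 5-second window = T·E[λ|data] = 5·533/37 = 2665/37.

2665/37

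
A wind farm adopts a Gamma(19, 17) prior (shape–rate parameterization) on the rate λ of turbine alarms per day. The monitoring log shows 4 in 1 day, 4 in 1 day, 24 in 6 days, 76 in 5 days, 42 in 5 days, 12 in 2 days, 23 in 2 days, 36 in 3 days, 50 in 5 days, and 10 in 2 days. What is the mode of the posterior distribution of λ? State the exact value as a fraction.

Total count: 4 + 4 + 24 + 76 + 42 + 12 + 23 + 36 + 50 + 10 = 281.
Total exposure: 1 + 1 + 6 + 5 + 5 + 2 + 2 + 3 + 5 + 2 = 32 days.
Gamma(α, β) with Poisson data over total exposure Σt gives posterior Gamma(α+Σx, β+Σt) = Gamma(300, 49).
Posterior mode = (α'−1)/β' = 299/49.

299/49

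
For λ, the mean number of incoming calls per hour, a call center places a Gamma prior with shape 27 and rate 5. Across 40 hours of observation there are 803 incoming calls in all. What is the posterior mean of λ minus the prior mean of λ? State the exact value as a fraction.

587/45

Total count 803 over total exposure 40 hours.
Posterior: α' = 27 + 803 = 830, β' = 5 + 40 = 45.
Posterior mean = 830/45 = 166/9; prior mean = 27/5 = 27/5. Difference = 166/9 − 27/5 = 587/45.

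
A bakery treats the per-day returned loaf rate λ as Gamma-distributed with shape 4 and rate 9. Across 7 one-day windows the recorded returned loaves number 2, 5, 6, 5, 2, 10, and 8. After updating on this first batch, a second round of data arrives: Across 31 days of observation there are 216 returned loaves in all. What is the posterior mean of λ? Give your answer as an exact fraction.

258/47

Total count: 2 + 5 + 6 + 5 + 2 + 10 + 8 = 38.
Total exposure: 7 days.
After the first batch: Gamma(4 + 38, 9 + 7) = Gamma(42, 16).
Total count 216 over total exposure 31 days.
After the second batch: Gamma(42 + 216, 16 + 31) = Gamma(258, 47).
Posterior mean = α'/β' = 258/47.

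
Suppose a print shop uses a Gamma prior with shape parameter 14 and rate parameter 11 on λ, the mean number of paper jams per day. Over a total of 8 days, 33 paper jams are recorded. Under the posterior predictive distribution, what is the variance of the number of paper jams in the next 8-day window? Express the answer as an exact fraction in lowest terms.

10152/361

Total count 33 over total exposure 8 days.
Posterior: α' = 14 + 33 = 47, β' = 11 + 8 = 19.
The posterior predictive for a window of length T is Negative Binomial with variance T·α'·(β'+T)/β'² = 8·47·27/361 = 10152/361.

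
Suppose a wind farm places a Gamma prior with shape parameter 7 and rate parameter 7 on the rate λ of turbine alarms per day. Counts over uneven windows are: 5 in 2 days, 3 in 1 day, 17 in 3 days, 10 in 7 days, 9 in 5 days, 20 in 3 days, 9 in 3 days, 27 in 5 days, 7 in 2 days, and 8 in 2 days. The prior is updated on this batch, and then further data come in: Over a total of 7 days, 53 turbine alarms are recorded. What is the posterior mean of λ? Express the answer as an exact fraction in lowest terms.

Total count: 5 + 3 + 17 + 10 + 9 + 20 + 9 + 27 + 7 + 8 = 115.
Total exposure: 2 + 1 + 3 + 7 + 5 + 3 + 3 + 5 + 2 + 2 = 33 days.
After the first batch: Gamma(7 + 115, 7 + 33) = Gamma(122, 40).
Total count 53 over total exposure 7 days.
After the second batch: Gamma(122 + 53, 40 + 7) = Gamma(175, 47).
Posterior mean = α'/β' = 175/47.

175/47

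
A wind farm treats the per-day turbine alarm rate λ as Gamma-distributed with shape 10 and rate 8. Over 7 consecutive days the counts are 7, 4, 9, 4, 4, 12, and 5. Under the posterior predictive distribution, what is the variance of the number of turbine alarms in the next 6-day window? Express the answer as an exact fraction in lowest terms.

154/5

Total count: 7 + 4 + 9 + 4 + 4 + 12 + 5 = 45.
Total exposure: 7 days.
Conjugate update: add total count to the shape and total exposure to the rate, giving Gamma(55, 15).
The posterior predictive for a window of length T is Negative Binomial with variance T·α'·(β'+T)/β'² = 6·55·21/225 = 154/5.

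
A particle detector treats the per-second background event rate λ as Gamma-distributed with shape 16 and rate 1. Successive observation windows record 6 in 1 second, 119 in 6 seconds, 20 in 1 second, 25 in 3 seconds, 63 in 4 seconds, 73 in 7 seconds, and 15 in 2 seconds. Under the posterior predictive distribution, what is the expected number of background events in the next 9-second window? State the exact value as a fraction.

3033/25

Total count: 6 + 119 + 20 + 25 + 63 + 73 + 15 = 321.
Total exposure: 1 + 6 + 1 + 3 + 4 + 7 + 2 = 24 seconds.
Gamma(α, β) with Poisson data over total exposure Σt gives posterior Gamma(α+Σx, β+Σt) = Gamma(337, 25).
Predictive mean over a 9-second window = T·E[λ|data] = 9·337/25 = 3033/25.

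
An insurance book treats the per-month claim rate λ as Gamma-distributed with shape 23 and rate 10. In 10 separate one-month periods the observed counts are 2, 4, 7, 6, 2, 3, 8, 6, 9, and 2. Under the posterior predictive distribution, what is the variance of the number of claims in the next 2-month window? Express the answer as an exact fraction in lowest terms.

198/25

Total count: 2 + 4 + 7 + 6 + 2 + 3 + 8 + 6 + 9 + 2 = 49.
Total exposure: 10 months.
Gamma(α, β) with Poisson data over total exposure Σt gives posterior Gamma(α+Σx, β+Σt) = Gamma(72, 20).
The posterior predictive for a window of length T is Negative Binomial with variance T·α'·(β'+T)/β'² = 2·72·22/400 = 198/25.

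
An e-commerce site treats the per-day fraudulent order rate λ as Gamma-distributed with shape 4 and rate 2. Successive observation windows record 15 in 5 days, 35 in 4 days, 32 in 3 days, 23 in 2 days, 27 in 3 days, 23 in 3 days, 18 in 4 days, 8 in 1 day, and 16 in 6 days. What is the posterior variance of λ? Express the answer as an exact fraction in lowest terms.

67/363

Total count: 15 + 35 + 32 + 23 + 27 + 23 + 18 + 8 + 16 = 197.
Total exposure: 5 + 4 + 3 + 2 + 3 + 3 + 4 + 1 + 6 = 31 days.
Gamma(α, β) with Poisson data over total exposure Σt gives posterior Gamma(α+Σx, β+Σt) = Gamma(201, 33).
Posterior variance = α'/β'² = 201/1089 = 67/363.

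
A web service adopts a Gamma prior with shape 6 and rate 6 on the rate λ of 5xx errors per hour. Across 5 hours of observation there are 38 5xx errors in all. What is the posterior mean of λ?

Total count 38 over total exposure 5 hours.
By Gamma–Poisson conjugacy, the posterior is Gamma(α + Σx, β + Σt) = Gamma(6 + 38, 6 + 5) = Gamma(44, 11).
Posterior mean = α'/β' = 44/11 = 4.

4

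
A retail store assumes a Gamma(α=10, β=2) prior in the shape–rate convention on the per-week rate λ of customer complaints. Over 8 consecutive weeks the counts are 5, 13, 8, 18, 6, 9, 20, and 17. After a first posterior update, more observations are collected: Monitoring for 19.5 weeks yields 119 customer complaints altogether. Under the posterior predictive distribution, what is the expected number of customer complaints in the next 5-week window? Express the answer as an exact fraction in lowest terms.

2250/59

Total count: 5 + 13 + 8 + 18 + 6 + 9 + 20 + 17 = 96.
Total exposure: 8 weeks.
After the first batch: Gamma(10 + 96, 2 + 8) = Gamma(106, 10).
Total count 119 over total exposure 19.5 weeks.
After the second batch: Gamma(106 + 119, 10 + 19.5) = Gamma(225, 59/2).
Predictive mean over a 5-week window = T·E[λ|data] = 5·225/(59/2) = 2250/59.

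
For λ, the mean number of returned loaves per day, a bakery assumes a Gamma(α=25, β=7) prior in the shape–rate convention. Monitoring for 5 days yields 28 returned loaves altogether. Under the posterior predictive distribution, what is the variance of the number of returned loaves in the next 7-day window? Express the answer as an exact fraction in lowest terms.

Total count 28 over total exposure 5 days.
The Gamma prior is conjugate for the Poisson rate, so λ | data ~ Gamma(25+28, 7+5) = Gamma(53, 12).
The posterior predictive for a window of length T is Negative Binomial with variance T·α'·(β'+T)/β'² = 7·53·19/144 = 7049/144.

7049/144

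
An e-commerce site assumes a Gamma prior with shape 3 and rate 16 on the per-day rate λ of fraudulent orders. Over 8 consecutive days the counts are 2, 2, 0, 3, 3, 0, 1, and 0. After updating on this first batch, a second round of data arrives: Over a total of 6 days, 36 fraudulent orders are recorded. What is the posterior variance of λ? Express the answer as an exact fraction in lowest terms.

Total count: 2 + 2 + 0 + 3 + 3 + 0 + 1 + 0 = 11.
Total exposure: 8 days.
After the first batch: Gamma(3 + 11, 16 + 8) = Gamma(14, 24).
Total count 36 over total exposure 6 days.
After the second batch: Gamma(14 + 36, 24 + 6) = Gamma(50, 30).
Posterior variance = α'/β'² = 50/900 = 1/18.

1/18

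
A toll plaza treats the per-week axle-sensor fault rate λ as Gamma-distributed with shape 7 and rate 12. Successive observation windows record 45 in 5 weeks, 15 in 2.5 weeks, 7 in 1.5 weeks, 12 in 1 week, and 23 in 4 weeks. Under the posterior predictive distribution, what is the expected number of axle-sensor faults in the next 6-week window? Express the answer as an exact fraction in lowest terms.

327/13

Total count: 45 + 15 + 7 + 12 + 23 = 102.
Total exposure: 5 + 2.5 + 1.5 + 1 + 4 = 14 weeks.
The Gamma prior is conjugate for the Poisson rate, so λ | data ~ Gamma(7+102, 12+14) = Gamma(109, 26).
Predictive mean over a 6-week window = T·E[λ|data] = 6·109/26 = 327/13.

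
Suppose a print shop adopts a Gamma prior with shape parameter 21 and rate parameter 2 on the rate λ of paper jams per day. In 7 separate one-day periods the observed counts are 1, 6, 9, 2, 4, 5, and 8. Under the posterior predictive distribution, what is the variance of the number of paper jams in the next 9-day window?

Total count: 1 + 6 + 9 + 2 + 4 + 5 + 8 = 35.
Total exposure: 7 days.
By Gamma–Poisson conjugacy, the posterior is Gamma(α + Σx, β + Σt) = Gamma(21 + 35, 2 + 7) = Gamma(56, 9).
The posterior predictive for a window of length T is Negative Binomial with variance T·α'·(β'+T)/β'² = 9·56·18/81 = 112.

112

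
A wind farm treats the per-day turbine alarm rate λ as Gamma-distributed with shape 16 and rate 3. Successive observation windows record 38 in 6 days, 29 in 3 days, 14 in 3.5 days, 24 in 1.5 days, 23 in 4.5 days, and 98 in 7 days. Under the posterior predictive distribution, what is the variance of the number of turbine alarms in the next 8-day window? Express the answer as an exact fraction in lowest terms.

Total count: 38 + 29 + 14 + 24 + 23 + 98 = 226.
Total exposure: 6 + 3 + 3.5 + 1.5 + 4.5 + 7 = 25.5 days.
The Gamma prior is conjugate for the Poisson rate, so λ | data ~ Gamma(16+226, 3+25.5) = Gamma(242, 57/2).
The posterior predictive for a window of length T is Negative Binomial with variance T·α'·(β'+T)/β'² = 8·242·(73/2)/(3249/4) = 282656/3249.

282656/3249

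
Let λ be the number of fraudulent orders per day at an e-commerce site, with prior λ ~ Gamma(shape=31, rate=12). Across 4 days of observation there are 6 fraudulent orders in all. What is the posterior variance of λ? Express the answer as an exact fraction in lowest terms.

37/256

Total count 6 over total exposure 4 days.
The Gamma prior is conjugate for the Poisson rate, so λ | data ~ Gamma(31+6, 12+4) = Gamma(37, 16).
Posterior variance = α'/β'² = 37/256.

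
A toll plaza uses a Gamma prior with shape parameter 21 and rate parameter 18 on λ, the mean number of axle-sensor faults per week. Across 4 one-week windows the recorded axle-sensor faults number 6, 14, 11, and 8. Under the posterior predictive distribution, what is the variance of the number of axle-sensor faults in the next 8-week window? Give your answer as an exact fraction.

Total count: 6 + 14 + 11 + 8 = 39.
Total exposure: 4 weeks.
Gamma(α, β) with Poisson data over total exposure Σt gives posterior Gamma(α+Σx, β+Σt) = Gamma(60, 22).
The posterior predictive for a window of length T is Negative Binomial with variance T·α'·(β'+T)/β'² = 8·60·30/484 = 3600/121.

3600/121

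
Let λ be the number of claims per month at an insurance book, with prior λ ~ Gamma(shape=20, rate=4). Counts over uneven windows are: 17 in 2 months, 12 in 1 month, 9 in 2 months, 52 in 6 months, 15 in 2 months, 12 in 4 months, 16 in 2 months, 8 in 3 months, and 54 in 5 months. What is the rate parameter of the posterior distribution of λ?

31

Total count: 17 + 12 + 9 + 52 + 15 + 12 + 16 + 8 + 54 = 195.
Total exposure: 2 + 1 + 2 + 6 + 2 + 4 + 2 + 3 + 5 = 27 months.
Posterior: α' = 20 + 195 = 215, β' = 4 + 27 = 31.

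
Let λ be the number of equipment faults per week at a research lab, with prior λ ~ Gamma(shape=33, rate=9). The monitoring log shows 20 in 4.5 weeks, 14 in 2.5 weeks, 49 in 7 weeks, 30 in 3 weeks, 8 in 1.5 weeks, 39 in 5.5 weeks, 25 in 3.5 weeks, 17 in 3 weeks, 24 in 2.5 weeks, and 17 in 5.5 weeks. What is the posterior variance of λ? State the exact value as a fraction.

Total count: 20 + 14 + 49 + 30 + 8 + 39 + 25 + 17 + 24 + 17 = 243.
Total exposure: 4.5 + 2.5 + 7 + 3 + 1.5 + 5.5 + 3.5 + 3 + 2.5 + 5.5 = 38.5 weeks.
By Gamma–Poisson conjugacy, the posterior is Gamma(α + Σx, β + Σt) = Gamma(33 + 243, 9 + 38.5) = Gamma(276, 95/2).
Posterior variance = α'/β'² = 276/(9025/4) = 1104/9025.

1104/9025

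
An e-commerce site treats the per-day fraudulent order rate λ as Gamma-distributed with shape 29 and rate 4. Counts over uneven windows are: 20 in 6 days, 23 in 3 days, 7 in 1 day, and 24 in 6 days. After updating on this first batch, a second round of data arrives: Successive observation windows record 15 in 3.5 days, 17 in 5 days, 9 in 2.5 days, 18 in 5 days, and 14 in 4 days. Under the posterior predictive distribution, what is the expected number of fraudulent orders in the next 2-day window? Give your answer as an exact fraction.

44/5

Total count: 20 + 23 + 7 + 24 = 74.
Total exposure: 6 + 3 + 1 + 6 = 16 days.
After the first batch: Gamma(29 + 74, 4 + 16) = Gamma(103, 20).
Total count: 15 + 17 + 9 + 18 + 14 = 73.
Total exposure: 3.5 + 5 + 2.5 + 5 + 4 = 20 days.
After the second batch: Gamma(103 + 73, 20 + 20) = Gamma(176, 40).
Predictive mean over a 2-day window = T·E[λ|data] = 2·176/40 = 44/5.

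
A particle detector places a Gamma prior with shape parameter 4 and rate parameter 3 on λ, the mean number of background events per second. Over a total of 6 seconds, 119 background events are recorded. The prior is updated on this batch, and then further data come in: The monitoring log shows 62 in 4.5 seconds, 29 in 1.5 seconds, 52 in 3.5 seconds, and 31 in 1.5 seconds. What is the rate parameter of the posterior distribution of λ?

20

Total count 119 over total exposure 6 seconds.
After the first batch: Gamma(4 + 119, 3 + 6) = Gamma(123, 9).
Total count: 62 + 29 + 52 + 31 = 174.
Total exposure: 4.5 + 1.5 + 3.5 + 1.5 = 11 seconds.
After the second batch: Gamma(123 + 174, 9 + 11) = Gamma(297, 20).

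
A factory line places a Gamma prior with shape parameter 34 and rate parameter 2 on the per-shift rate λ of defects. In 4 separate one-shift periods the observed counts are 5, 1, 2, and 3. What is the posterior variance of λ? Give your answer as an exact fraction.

Total count: 5 + 1 + 2 + 3 = 11.
Total exposure: 4 shifts.
The Gamma prior is conjugate for the Poisson rate, so λ | data ~ Gamma(34+11, 2+4) = Gamma(45, 6).
Posterior variance = α'/β'² = 45/36 = 5/4.

5/4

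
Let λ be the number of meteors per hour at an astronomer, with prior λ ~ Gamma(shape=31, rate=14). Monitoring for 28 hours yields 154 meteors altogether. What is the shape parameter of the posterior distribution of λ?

Total count 154 over total exposure 28 hours.
By Gamma–Poisson conjugacy, the posterior is Gamma(α + Σx, β + Σt) = Gamma(31 + 154, 14 + 28) = Gamma(185, 42).

185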